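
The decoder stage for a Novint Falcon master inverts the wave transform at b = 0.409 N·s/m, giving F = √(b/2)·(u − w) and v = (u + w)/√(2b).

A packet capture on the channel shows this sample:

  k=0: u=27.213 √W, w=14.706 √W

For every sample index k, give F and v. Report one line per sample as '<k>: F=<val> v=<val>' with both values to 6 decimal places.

k=0: u−w=12.507000, u+w=41.919000; √(b/2)=0.452217, √(2b)=0.904434; F=0.452217×12.507=5.655875, v=41.919000/0.904434=46.348348

0: F=5.655875 v=46.348348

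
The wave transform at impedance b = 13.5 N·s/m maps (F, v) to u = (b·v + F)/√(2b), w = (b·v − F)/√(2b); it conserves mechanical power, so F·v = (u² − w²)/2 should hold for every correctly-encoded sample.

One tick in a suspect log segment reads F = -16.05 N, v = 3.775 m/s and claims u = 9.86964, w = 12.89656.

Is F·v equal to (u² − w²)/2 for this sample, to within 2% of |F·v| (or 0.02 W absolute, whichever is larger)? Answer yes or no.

F·v = (-16.05)×3.775 = -60.5888 W.
(u² − w²)/2 = (97.4098 − 166.3213)/2 = -34.4557 W.
|Δ| = 26.1330;  2% of max(1, |F·v|) = 1.2118.

no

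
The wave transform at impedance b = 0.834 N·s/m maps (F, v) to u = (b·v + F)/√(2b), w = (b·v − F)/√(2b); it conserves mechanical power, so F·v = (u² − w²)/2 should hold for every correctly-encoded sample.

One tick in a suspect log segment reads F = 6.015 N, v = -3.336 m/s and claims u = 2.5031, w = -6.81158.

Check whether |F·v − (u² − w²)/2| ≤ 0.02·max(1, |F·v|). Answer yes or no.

yes

F·v = 6.015×(-3.336) = -20.0660 W.
(u² − w²)/2 = (6.2655 − 46.3976)/2 = -20.0661 W.
|Δ| = 0.0000;  2% of max(1, |F·v|) = 0.4013.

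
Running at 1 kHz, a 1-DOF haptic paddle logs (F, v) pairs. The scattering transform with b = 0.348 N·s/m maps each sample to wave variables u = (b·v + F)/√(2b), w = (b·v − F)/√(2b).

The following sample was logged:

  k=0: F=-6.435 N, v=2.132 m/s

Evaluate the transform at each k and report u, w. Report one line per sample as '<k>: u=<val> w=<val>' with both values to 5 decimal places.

k=0: b·v=0.348×2.132=0.74194; √(2b)=0.83427; u=(0.74194+(-6.435))/0.83427=-6.82404, w=(0.74194−(-6.435))/0.83427=8.60269

0: u=-6.82404 w=8.60269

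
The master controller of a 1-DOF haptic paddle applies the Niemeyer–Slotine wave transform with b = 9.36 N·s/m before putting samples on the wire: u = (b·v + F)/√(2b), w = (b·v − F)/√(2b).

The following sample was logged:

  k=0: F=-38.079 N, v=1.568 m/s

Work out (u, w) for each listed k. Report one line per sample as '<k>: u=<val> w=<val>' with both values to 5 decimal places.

k=0: b·v=9.36×1.568=14.67648; √(2b)=4.32666; u=(14.67648+(-38.079))/4.32666=-5.40891, w=(14.67648−(-38.079))/4.32666=12.19311

0: u=-5.40891 w=12.19311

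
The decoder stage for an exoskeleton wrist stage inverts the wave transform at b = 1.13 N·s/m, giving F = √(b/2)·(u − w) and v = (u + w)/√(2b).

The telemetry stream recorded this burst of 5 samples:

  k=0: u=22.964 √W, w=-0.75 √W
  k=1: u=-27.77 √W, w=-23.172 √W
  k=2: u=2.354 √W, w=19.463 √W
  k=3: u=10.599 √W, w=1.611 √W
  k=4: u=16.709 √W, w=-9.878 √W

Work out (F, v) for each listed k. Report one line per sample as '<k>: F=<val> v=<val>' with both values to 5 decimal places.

k=0: u−w=23.71400, u+w=22.21400; √(b/2)=0.75166, √(2b)=1.50333; F=0.75166×23.714=17.82498, v=22.21400/1.50333=14.77653
k=1: u−w=-4.59800, u+w=-50.94200; √(b/2)=0.75166, √(2b)=1.50333; F=0.75166×(-4.598)=-3.45615, v=-50.94200/1.50333=-33.88611
k=2: u−w=-17.10900, u+w=21.81700; √(b/2)=0.75166, √(2b)=1.50333; F=0.75166×(-17.109)=-12.86023, v=21.81700/1.50333=14.51245
k=3: u−w=8.98800, u+w=12.21000; √(b/2)=0.75166, √(2b)=1.50333; F=0.75166×8.988=6.75596, v=12.21000/1.50333=8.12197
k=4: u−w=26.58700, u+w=6.83100; √(b/2)=0.75166, √(2b)=1.50333; F=0.75166×26.587=19.98451, v=6.83100/1.50333=4.54391

0: F=17.82498 v=14.77653
1: F=-3.45615 v=-33.88611
2: F=-12.86023 v=14.51245
3: F=6.75596 v=8.12197
4: F=19.98451 v=4.54391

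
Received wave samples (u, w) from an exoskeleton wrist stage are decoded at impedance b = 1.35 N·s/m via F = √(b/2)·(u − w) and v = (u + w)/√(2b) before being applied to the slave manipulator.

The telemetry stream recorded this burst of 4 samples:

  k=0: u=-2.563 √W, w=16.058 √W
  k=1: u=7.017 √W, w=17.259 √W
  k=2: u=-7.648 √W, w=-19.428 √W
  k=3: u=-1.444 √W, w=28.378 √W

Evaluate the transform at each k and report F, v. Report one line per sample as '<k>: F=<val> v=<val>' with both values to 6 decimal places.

k=0: u−w=-18.621000, u+w=13.495000; √(b/2)=0.821584, √(2b)=1.643168; F=0.821584×(-18.621)=-15.298713, v=13.495000/1.643168=8.212795
k=1: u−w=-10.242000, u+w=24.276000; √(b/2)=0.821584, √(2b)=1.643168; F=0.821584×(-10.242)=-8.414662, v=24.276000/1.643168=14.773903
k=2: u−w=11.780000, u+w=-27.076000; √(b/2)=0.821584, √(2b)=1.643168; F=0.821584×11.78=9.678258, v=-27.076000/1.643168=-16.477929
k=3: u−w=-29.822000, u+w=26.934000; √(b/2)=0.821584, √(2b)=1.643168; F=0.821584×(-29.822)=-24.501273, v=26.934000/1.643168=16.391510

0: F=-15.298713 v=8.212795
1: F=-8.414662 v=14.773903
2: F=9.678258 v=-16.477929
3: F=-24.501273 v=16.391510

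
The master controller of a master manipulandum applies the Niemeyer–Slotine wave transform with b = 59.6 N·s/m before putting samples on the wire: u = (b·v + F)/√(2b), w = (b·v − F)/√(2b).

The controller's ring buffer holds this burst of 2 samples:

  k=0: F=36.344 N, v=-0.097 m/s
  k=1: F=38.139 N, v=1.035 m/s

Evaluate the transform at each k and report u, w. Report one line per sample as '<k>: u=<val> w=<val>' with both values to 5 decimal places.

k=0: b·v=59.6×(-0.097)=-5.78120; √(2b)=10.91788; u=(-5.78120+36.344)/10.91788=2.79934, w=(-5.78120−36.344)/10.91788=-3.85837
k=1: b·v=59.6×1.035=61.68600; √(2b)=10.91788; u=(61.68600+38.139)/10.91788=9.14326, w=(61.68600−38.139)/10.91788=2.15674

0: u=2.79934 w=-3.85837
1: u=9.14326 w=2.15674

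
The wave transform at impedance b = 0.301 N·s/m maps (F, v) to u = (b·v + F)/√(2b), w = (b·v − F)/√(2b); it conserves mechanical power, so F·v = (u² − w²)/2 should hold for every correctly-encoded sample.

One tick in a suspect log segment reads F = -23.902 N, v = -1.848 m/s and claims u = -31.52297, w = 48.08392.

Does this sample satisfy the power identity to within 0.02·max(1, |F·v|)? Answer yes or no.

no

F·v = (-23.902)×(-1.848) = 44.17090 W.
(u² − w²)/2 = (993.69764 − 2312.06336)/2 = -659.18286 W.
|Δ| = 703.35376;  2% of max(1, |F·v|) = 0.88342.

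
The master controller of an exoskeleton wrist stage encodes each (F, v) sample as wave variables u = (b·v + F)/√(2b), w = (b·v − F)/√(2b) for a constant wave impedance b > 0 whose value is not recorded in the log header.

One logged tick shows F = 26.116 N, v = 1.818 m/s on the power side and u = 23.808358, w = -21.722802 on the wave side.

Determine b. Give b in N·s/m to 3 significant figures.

u + w = 2.085556;  u + w = √(2b)·v, so √(2b) = 2.085556/1.818 = 1.147171.
b = (√(2b))²/2 = 1.316000/2 = 0.658000.
(Check via u − w = 2F/√(2b): u − w = 45.531160, 2F/√(2b) = 45.531156.)

b = 0.658 N·s/m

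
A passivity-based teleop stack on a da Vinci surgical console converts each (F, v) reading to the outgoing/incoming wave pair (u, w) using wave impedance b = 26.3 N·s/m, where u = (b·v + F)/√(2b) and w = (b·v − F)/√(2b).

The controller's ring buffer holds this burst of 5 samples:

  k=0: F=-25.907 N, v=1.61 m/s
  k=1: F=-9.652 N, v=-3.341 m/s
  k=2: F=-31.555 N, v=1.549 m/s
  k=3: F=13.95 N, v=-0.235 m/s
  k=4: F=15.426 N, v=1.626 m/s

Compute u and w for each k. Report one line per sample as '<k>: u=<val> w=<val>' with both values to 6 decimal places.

0: u=2.266226 w=9.410437
1: u=-13.446280 w=-10.784609
2: u=1.266266 w=9.967990
3: u=1.071273 w=-2.775631
4: u=8.023318 w=3.769387

k=0: b·v=26.3×1.61=42.343000; √(2b)=7.252586; u=(42.343000+(-25.907))/7.252586=2.266226, w=(42.343000−(-25.907))/7.252586=9.410437
k=1: b·v=26.3×(-3.341)=-87.868300; √(2b)=7.252586; u=(-87.868300+(-9.652))/7.252586=-13.446280, w=(-87.868300−(-9.652))/7.252586=-10.784609
k=2: b·v=26.3×1.549=40.738700; √(2b)=7.252586; u=(40.738700+(-31.555))/7.252586=1.266266, w=(40.738700−(-31.555))/7.252586=9.967990
k=3: b·v=26.3×(-0.235)=-6.180500; √(2b)=7.252586; u=(-6.180500+13.95)/7.252586=1.071273, w=(-6.180500−13.95)/7.252586=-2.775631
k=4: b·v=26.3×1.626=42.763800; √(2b)=7.252586; u=(42.763800+15.426)/7.252586=8.023318, w=(42.763800−15.426)/7.252586=3.769387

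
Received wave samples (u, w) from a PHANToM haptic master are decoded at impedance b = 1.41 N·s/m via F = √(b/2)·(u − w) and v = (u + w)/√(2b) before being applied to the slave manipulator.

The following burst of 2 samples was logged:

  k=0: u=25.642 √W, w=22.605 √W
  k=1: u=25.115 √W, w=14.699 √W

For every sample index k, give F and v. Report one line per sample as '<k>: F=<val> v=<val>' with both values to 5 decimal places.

k=0: u−w=3.03700, u+w=48.24700; √(b/2)=0.83964, √(2b)=1.67929; F=0.83964×3.037=2.55000, v=48.24700/1.67929=28.73067
k=1: u−w=10.41600, u+w=39.81400; √(b/2)=0.83964, √(2b)=1.67929; F=0.83964×10.416=8.74572, v=39.81400/1.67929=23.70889

0: F=2.55000 v=28.73067
1: F=8.74572 v=23.70889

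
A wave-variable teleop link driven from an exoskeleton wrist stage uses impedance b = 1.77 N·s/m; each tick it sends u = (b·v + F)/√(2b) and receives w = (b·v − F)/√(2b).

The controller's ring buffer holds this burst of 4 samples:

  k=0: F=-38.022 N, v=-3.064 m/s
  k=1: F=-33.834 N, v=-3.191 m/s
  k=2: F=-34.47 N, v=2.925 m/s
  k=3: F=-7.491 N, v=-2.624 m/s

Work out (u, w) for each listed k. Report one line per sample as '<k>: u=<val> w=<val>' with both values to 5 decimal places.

0: u=-23.09091 w=17.32602
1: u=-20.98448 w=14.98065
2: u=-15.56892 w=21.07228
3: u=-6.44993 w=1.51291

k=0: b·v=1.77×(-3.064)=-5.42328; √(2b)=1.88149; u=(-5.42328+(-38.022))/1.88149=-23.09091, w=(-5.42328−(-38.022))/1.88149=17.32602
k=1: b·v=1.77×(-3.191)=-5.64807; √(2b)=1.88149; u=(-5.64807+(-33.834))/1.88149=-20.98448, w=(-5.64807−(-33.834))/1.88149=14.98065
k=2: b·v=1.77×2.925=5.17725; √(2b)=1.88149; u=(5.17725+(-34.47))/1.88149=-15.56892, w=(5.17725−(-34.47))/1.88149=21.07228
k=3: b·v=1.77×(-2.624)=-4.64448; √(2b)=1.88149; u=(-4.64448+(-7.491))/1.88149=-6.44993, w=(-4.64448−(-7.491))/1.88149=1.51291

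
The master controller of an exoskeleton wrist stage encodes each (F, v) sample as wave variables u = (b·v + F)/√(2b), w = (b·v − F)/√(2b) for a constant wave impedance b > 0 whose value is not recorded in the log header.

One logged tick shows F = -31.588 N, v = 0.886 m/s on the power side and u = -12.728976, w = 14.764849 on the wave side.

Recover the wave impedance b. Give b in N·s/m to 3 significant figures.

b = 2.64 N·s/m

u + w = 2.035873;  u + w = √(2b)·v, so √(2b) = 2.035873/0.886 = 2.297825.
b = (√(2b))²/2 = 5.280000/2 = 2.640000.
(Check via u − w = 2F/√(2b): u − w = -27.493825, 2F/√(2b) = -27.493825.)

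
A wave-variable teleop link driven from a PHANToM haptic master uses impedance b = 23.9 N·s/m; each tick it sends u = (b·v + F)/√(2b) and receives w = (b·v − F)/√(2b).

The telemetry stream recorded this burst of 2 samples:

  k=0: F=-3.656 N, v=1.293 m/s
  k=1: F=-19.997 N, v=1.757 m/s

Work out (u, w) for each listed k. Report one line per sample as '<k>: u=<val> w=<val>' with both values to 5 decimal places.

0: u=3.94094 w=4.99854
1: u=3.18138 w=8.96608

k=0: b·v=23.9×1.293=30.90270; √(2b)=6.91375; u=(30.90270+(-3.656))/6.91375=3.94094, w=(30.90270−(-3.656))/6.91375=4.99854
k=1: b·v=23.9×1.757=41.99230; √(2b)=6.91375; u=(41.99230+(-19.997))/6.91375=3.18138, w=(41.99230−(-19.997))/6.91375=8.96608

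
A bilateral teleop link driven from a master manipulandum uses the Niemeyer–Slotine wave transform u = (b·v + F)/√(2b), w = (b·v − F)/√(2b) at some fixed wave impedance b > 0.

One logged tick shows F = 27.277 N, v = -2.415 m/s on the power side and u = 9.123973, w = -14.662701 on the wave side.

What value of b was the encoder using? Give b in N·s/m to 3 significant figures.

b = 2.63 N·s/m

u + w = -5.538728;  u + w = √(2b)·v, so √(2b) = -5.538728/(-2.415) = 2.293469.
b = (√(2b))²/2 = 5.260001/2 = 2.630000.
(Check via u − w = 2F/√(2b): u − w = 23.786674, 2F/√(2b) = 23.786673.)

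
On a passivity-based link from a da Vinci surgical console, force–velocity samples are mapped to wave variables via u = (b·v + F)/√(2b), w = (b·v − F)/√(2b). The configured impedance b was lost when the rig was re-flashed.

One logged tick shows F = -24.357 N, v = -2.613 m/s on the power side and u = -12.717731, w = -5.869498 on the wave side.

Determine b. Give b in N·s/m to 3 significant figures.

u + w = -18.587229;  u + w = √(2b)·v, so √(2b) = -18.587229/(-2.613) = 7.113367.
b = (√(2b))²/2 = 50.599996/2 = 25.299998.
(Check via u − w = 2F/√(2b): u − w = -6.848233, 2F/√(2b) = -6.848233.)

b = 25.3 N·s/m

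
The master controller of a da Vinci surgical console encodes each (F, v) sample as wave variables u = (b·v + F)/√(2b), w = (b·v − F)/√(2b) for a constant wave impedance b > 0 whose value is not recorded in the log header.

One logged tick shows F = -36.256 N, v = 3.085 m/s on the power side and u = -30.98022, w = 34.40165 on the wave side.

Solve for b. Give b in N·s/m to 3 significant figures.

b = 0.615 N·s/m

u + w = 3.42143;  u + w = √(2b)·v, so √(2b) = 3.42143/3.085 = 1.10905.
b = (√(2b))²/2 = 1.23000/2 = 0.61500.
(Check via u − w = 2F/√(2b): u − w = -65.38187, 2F/√(2b) = -65.38188.)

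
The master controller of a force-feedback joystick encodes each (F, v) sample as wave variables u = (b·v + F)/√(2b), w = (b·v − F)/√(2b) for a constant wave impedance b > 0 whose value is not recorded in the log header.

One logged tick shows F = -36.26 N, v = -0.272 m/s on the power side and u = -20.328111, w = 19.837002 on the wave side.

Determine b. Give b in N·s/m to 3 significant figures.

u + w = -0.491109;  u + w = √(2b)·v, so √(2b) = -0.491109/(-0.272) = 1.805548.
b = (√(2b))²/2 = 3.260003/2 = 1.630001.
(Check via u − w = 2F/√(2b): u − w = -40.165113, 2F/√(2b) = -40.165096.)

b = 1.63 N·s/m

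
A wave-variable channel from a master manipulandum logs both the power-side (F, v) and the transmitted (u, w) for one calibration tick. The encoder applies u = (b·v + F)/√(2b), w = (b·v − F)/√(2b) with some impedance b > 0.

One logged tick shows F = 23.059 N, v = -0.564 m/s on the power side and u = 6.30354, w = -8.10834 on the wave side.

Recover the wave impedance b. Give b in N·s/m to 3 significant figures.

u + w = -1.80480;  u + w = √(2b)·v, so √(2b) = -1.80480/(-0.564) = 3.20000.
b = (√(2b))²/2 = 10.24000/2 = 5.12000.
(Check via u − w = 2F/√(2b): u − w = 14.41188, 2F/√(2b) = 14.41187.)

b = 5.12 N·s/m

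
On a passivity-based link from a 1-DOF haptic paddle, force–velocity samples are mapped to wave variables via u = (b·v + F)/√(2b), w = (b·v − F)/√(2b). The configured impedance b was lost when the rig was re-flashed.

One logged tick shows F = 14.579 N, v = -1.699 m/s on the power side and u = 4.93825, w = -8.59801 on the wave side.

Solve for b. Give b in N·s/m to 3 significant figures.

u + w = -3.6598;  u + w = √(2b)·v, so √(2b) = -3.6598/(-1.699) = 2.1541.
b = (√(2b))²/2 = 4.6400/2 = 2.3200.
(Check via u − w = 2F/√(2b): u − w = 13.5363, 2F/√(2b) = 13.5363.)

b = 2.32 N·s/m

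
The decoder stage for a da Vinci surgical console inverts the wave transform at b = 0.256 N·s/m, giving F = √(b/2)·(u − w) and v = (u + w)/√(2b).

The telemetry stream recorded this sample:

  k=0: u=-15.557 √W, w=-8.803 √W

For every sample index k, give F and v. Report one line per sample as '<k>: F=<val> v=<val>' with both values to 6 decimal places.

k=0: u−w=-6.754000, u+w=-24.360000; √(b/2)=0.357771, √(2b)=0.715542; F=0.357771×(-6.754)=-2.416384, v=-24.360000/0.715542=-34.044135

0: F=-2.416384 v=-34.044135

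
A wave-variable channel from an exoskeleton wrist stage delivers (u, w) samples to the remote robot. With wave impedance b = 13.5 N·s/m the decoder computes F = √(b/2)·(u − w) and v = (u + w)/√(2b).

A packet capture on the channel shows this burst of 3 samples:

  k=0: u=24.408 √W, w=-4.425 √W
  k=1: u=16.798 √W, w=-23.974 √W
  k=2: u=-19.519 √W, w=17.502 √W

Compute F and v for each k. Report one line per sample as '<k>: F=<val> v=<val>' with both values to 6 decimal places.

k=0: u−w=28.833000, u+w=19.983000; √(b/2)=2.598076, √(2b)=5.196152; F=2.598076×28.833=74.910331, v=19.983000/5.196152=3.845730
k=1: u−w=40.772000, u+w=-7.176000; √(b/2)=2.598076, √(2b)=5.196152; F=2.598076×40.772=105.928763, v=-7.176000/5.196152=-1.381022
k=2: u−w=-37.021000, u+w=-2.017000; √(b/2)=2.598076, √(2b)=5.196152; F=2.598076×(-37.021)=-96.183379, v=-2.017000/5.196152=-0.388172

0: F=74.910331 v=3.845730
1: F=105.928763 v=-1.381022
2: F=-96.183379 v=-0.388172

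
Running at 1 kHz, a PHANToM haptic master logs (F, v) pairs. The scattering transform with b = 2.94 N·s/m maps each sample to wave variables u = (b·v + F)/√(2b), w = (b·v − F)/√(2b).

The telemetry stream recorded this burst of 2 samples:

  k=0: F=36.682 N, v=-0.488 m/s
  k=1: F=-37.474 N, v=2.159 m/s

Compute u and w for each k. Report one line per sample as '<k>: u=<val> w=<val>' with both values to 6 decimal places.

k=0: b·v=2.94×(-0.488)=-1.434720; √(2b)=2.424871; u=(-1.434720+36.682)/2.424871=14.535733, w=(-1.434720−36.682)/2.424871=-15.719070
k=1: b·v=2.94×2.159=6.347460; √(2b)=2.424871; u=(6.347460+(-37.474))/2.424871=-12.836369, w=(6.347460−(-37.474))/2.424871=18.071666

0: u=14.535733 w=-15.719070
1: u=-12.836369 w=18.071666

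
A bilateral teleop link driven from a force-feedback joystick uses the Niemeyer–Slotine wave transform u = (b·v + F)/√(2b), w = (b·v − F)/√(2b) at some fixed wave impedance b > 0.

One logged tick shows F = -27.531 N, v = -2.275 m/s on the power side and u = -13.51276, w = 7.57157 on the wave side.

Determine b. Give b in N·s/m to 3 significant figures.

u + w = -5.9412;  u + w = √(2b)·v, so √(2b) = -5.9412/(-2.275) = 2.6115.
b = (√(2b))²/2 = 6.8200/2 = 3.4100.
(Check via u − w = 2F/√(2b): u − w = -21.0843, 2F/√(2b) = -21.0843.)

b = 3.41 N·s/m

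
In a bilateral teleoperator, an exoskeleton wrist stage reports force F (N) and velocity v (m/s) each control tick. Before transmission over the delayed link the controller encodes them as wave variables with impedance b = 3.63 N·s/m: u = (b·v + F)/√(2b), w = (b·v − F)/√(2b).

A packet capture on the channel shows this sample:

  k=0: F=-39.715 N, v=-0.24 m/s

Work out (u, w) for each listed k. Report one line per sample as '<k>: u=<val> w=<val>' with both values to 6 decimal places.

0: u=-15.062952 w=14.416286

k=0: b·v=3.63×(-0.24)=-0.871200; √(2b)=2.694439; u=(-0.871200+(-39.715))/2.694439=-15.062952, w=(-0.871200−(-39.715))/2.694439=14.416286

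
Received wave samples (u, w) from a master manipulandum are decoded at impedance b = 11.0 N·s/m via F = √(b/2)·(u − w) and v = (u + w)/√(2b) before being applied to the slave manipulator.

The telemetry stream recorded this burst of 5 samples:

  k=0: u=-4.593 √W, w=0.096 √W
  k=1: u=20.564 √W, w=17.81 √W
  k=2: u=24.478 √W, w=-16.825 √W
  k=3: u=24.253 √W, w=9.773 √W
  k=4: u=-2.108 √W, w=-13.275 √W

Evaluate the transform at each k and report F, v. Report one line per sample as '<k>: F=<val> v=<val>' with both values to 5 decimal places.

k=0: u−w=-4.68900, u+w=-4.49700; √(b/2)=2.34521, √(2b)=4.69042; F=2.34521×(-4.689)=-10.99668, v=-4.49700/4.69042=-0.95876
k=1: u−w=2.75400, u+w=38.37400; √(b/2)=2.34521, √(2b)=4.69042; F=2.34521×2.754=6.45870, v=38.37400/4.69042=8.18136
k=2: u−w=41.30300, u+w=7.65300; √(b/2)=2.34521, √(2b)=4.69042; F=2.34521×41.303=96.86412, v=7.65300/4.69042=1.63163
k=3: u−w=14.48000, u+w=34.02600; √(b/2)=2.34521, √(2b)=4.69042; F=2.34521×14.48=33.95861, v=34.02600/4.69042=7.25437
k=4: u−w=11.16700, u+w=-15.38300; √(b/2)=2.34521, √(2b)=4.69042; F=2.34521×11.167=26.18894, v=-15.38300/4.69042=-3.27967

0: F=-10.99668 v=-0.95876
1: F=6.45870 v=8.18136
2: F=96.86412 v=1.63163
3: F=33.95861 v=7.25437
4: F=26.18894 v=-3.27967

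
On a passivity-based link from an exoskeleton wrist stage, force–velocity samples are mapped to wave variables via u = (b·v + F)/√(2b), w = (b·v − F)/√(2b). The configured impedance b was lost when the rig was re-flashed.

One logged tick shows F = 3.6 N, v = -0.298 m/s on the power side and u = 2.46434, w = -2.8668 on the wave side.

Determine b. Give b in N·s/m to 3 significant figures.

b = 0.912 N·s/m

u + w = -0.40246;  u + w = √(2b)·v, so √(2b) = -0.40246/(-0.298) = 1.35054.
b = (√(2b))²/2 = 1.82395/2 = 0.91197.
(Check via u − w = 2F/√(2b): u − w = 5.33114, 2F/√(2b) = 5.33121.)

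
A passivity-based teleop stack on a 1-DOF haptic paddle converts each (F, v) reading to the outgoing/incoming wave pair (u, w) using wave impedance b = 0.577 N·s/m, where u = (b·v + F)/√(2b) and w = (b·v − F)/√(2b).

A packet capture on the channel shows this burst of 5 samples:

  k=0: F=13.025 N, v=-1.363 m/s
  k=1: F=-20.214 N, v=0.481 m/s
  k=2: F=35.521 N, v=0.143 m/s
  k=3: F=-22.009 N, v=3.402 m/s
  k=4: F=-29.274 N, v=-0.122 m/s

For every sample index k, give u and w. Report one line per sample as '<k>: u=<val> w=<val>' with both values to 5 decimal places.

0: u=11.39271 w=-12.85690
1: u=-18.55860 w=19.07531
2: u=33.14286 w=-32.98924
3: u=-18.66061 w=22.31519
4: u=-27.31632 w=27.18527

k=0: b·v=0.577×(-1.363)=-0.78645; √(2b)=1.07424; u=(-0.78645+13.025)/1.07424=11.39271, w=(-0.78645−13.025)/1.07424=-12.85690
k=1: b·v=0.577×0.481=0.27754; √(2b)=1.07424; u=(0.27754+(-20.214))/1.07424=-18.55860, w=(0.27754−(-20.214))/1.07424=19.07531
k=2: b·v=0.577×0.143=0.08251; √(2b)=1.07424; u=(0.08251+35.521)/1.07424=33.14286, w=(0.08251−35.521)/1.07424=-32.98924
k=3: b·v=0.577×3.402=1.96295; √(2b)=1.07424; u=(1.96295+(-22.009))/1.07424=-18.66061, w=(1.96295−(-22.009))/1.07424=22.31519
k=4: b·v=0.577×(-0.122)=-0.07039; √(2b)=1.07424; u=(-0.07039+(-29.274))/1.07424=-27.31632, w=(-0.07039−(-29.274))/1.07424=27.18527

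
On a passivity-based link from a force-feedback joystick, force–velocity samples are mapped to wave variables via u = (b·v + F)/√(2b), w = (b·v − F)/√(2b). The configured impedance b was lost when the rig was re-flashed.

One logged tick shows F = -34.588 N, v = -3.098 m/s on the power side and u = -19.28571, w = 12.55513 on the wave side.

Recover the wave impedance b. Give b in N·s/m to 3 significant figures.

u + w = -6.73058;  u + w = √(2b)·v, so √(2b) = -6.73058/(-3.098) = 2.17256.
b = (√(2b))²/2 = 4.72000/2 = 2.36000.
(Check via u − w = 2F/√(2b): u − w = -31.84084, 2F/√(2b) = -31.84083.)

b = 2.36 N·s/m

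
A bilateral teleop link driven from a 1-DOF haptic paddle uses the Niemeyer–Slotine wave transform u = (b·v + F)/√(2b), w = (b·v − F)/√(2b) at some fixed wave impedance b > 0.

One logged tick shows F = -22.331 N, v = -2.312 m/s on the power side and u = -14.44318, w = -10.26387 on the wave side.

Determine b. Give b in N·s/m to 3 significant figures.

u + w = -24.70705;  u + w = √(2b)·v, so √(2b) = -24.70705/(-2.312) = 10.68644.
b = (√(2b))²/2 = 114.20001/2 = 57.10000.
(Check via u − w = 2F/√(2b): u − w = -4.17931, 2F/√(2b) = -4.17931.)

b = 57.1 N·s/m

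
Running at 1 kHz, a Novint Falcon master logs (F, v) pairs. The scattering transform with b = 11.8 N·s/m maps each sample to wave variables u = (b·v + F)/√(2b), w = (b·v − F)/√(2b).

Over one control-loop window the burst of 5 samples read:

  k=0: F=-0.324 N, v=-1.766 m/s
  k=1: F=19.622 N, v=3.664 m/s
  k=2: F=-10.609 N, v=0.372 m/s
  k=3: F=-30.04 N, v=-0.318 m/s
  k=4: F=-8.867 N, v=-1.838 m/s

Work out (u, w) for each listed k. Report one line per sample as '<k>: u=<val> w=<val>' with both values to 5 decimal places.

k=0: b·v=11.8×(-1.766)=-20.83880; √(2b)=4.85798; u=(-20.83880+(-0.324))/4.85798=-4.35629, w=(-20.83880−(-0.324))/4.85798=-4.22290
k=1: b·v=11.8×3.664=43.23520; √(2b)=4.85798; u=(43.23520+19.622)/4.85798=12.93895, w=(43.23520−19.622)/4.85798=4.86070
k=2: b·v=11.8×0.372=4.38960; √(2b)=4.85798; u=(4.38960+(-10.609))/4.85798=-1.28024, w=(4.38960−(-10.609))/4.85798=3.08741
k=3: b·v=11.8×(-0.318)=-3.75240; √(2b)=4.85798; u=(-3.75240+(-30.04))/4.85798=-6.95606, w=(-3.75240−(-30.04))/4.85798=5.41122
k=4: b·v=11.8×(-1.838)=-21.68840; √(2b)=4.85798; u=(-21.68840+(-8.867))/4.85798=-6.28973, w=(-21.68840−(-8.867))/4.85798=-2.63924

0: u=-4.35629 w=-4.22290
1: u=12.93895 w=4.86070
2: u=-1.28024 w=3.08741
3: u=-6.95606 w=5.41122
4: u=-6.28973 w=-2.63924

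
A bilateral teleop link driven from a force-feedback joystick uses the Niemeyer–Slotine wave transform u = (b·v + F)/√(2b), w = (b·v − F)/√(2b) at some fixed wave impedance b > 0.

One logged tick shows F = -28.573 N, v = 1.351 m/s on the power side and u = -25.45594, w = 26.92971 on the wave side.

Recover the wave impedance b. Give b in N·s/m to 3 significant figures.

b = 0.595 N·s/m

u + w = 1.47377;  u + w = √(2b)·v, so √(2b) = 1.47377/1.351 = 1.09087.
b = (√(2b))²/2 = 1.19000/2 = 0.59500.
(Check via u − w = 2F/√(2b): u − w = -52.38565, 2F/√(2b) = -52.38555.)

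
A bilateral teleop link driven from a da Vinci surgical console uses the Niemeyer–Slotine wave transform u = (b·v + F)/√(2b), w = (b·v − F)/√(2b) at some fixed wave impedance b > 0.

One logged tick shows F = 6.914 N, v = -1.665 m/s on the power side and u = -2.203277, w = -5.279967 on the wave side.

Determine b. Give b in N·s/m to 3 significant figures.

b = 10.1 N·s/m

u + w = -7.483244;  u + w = √(2b)·v, so √(2b) = -7.483244/(-1.665) = 4.494441.
b = (√(2b))²/2 = 20.199998/2 = 10.099999.
(Check via u − w = 2F/√(2b): u − w = 3.076690, 2F/√(2b) = 3.076690.)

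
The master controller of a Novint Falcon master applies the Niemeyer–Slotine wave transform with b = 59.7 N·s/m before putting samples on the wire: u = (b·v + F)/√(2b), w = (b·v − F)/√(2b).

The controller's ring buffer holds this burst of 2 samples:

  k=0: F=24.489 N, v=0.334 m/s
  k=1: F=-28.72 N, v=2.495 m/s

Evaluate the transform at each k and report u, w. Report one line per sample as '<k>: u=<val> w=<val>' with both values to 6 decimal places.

k=0: b·v=59.7×0.334=19.939800; √(2b)=10.927031; u=(19.939800+24.489)/10.927031=4.065954, w=(19.939800−24.489)/10.927031=-0.416325
k=1: b·v=59.7×2.495=148.951500; √(2b)=10.927031; u=(148.951500+(-28.72))/10.927031=11.003126, w=(148.951500−(-28.72))/10.927031=16.259815

0: u=4.065954 w=-0.416325
1: u=11.003126 w=16.259815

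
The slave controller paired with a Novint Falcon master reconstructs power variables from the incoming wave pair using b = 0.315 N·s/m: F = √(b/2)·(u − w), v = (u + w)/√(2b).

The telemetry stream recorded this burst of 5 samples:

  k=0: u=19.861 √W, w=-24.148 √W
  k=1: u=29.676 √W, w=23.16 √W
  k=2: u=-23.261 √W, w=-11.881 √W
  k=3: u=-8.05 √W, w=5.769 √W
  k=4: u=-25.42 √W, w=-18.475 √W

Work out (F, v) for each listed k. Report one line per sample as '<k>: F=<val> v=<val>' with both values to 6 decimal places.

k=0: u−w=44.009000, u+w=-4.287000; √(b/2)=0.396863, √(2b)=0.793725; F=0.396863×44.009=17.465530, v=-4.287000/0.793725=-5.401112
k=1: u−w=6.516000, u+w=52.836000; √(b/2)=0.396863, √(2b)=0.793725; F=0.396863×6.516=2.585957, v=52.836000/0.793725=66.567103
k=2: u−w=-11.380000, u+w=-35.142000; √(b/2)=0.396863, √(2b)=0.793725; F=0.396863×(-11.38)=-4.516297, v=-35.142000/0.793725=-44.274758
k=3: u−w=-13.819000, u+w=-2.281000; √(b/2)=0.396863, √(2b)=0.793725; F=0.396863×(-13.819)=-5.484246, v=-2.281000/0.793725=-2.873790
k=4: u−w=-6.945000, u+w=-43.895000; √(b/2)=0.396863, √(2b)=0.793725; F=0.396863×(-6.945)=-2.756211, v=-43.895000/0.793725=-55.302502

0: F=17.465530 v=-5.401112
1: F=2.585957 v=66.567103
2: F=-4.516297 v=-44.274758
3: F=-5.484246 v=-2.873790
4: F=-2.756211 v=-55.302502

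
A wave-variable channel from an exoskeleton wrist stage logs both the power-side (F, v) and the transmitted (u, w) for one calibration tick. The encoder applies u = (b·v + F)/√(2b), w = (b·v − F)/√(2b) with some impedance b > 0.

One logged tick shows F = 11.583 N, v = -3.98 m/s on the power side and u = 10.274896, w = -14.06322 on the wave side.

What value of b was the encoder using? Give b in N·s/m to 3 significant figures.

u + w = -3.788324;  u + w = √(2b)·v, so √(2b) = -3.788324/(-3.98) = 0.951840.
b = (√(2b))²/2 = 0.906000/2 = 0.453000.
(Check via u − w = 2F/√(2b): u − w = 24.338116, 2F/√(2b) = 24.338119.)

b = 0.453 N·s/m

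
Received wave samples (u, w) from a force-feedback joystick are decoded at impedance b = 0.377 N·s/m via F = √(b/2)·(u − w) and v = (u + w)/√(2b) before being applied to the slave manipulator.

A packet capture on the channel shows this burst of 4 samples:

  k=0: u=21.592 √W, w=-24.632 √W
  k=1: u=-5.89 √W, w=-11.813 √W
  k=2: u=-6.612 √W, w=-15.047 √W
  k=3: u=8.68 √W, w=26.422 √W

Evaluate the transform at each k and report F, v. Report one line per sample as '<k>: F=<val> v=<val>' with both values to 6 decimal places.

0: F=20.068883 v=-3.500966
1: F=2.571564 v=-20.387370
2: F=3.662189 v=-24.943232
3: F=-7.702971 v=40.424643

k=0: u−w=46.224000, u+w=-3.040000; √(b/2)=0.434166, √(2b)=0.868332; F=0.434166×46.224=20.068883, v=-3.040000/0.868332=-3.500966
k=1: u−w=5.923000, u+w=-17.703000; √(b/2)=0.434166, √(2b)=0.868332; F=0.434166×5.923=2.571564, v=-17.703000/0.868332=-20.387370
k=2: u−w=8.435000, u+w=-21.659000; √(b/2)=0.434166, √(2b)=0.868332; F=0.434166×8.435=3.662189, v=-21.659000/0.868332=-24.943232
k=3: u−w=-17.742000, u+w=35.102000; √(b/2)=0.434166, √(2b)=0.868332; F=0.434166×(-17.742)=-7.702971, v=35.102000/0.868332=40.424643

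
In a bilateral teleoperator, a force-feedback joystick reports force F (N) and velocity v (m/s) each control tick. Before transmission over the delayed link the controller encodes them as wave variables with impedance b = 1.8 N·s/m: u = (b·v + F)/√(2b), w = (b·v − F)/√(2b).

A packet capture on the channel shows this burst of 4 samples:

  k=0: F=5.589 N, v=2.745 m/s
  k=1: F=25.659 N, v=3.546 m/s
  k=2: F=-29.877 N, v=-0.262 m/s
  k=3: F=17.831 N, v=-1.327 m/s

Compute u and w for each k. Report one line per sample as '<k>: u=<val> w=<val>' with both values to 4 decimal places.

0: u=5.5498 w=-0.3415
1: u=16.8875 w=-10.1594
2: u=-15.9951 w=15.4980
3: u=8.1389 w=-10.6567

k=0: b·v=1.8×2.745=4.9410; √(2b)=1.8974; u=(4.9410+5.589)/1.8974=5.5498, w=(4.9410−5.589)/1.8974=-0.3415
k=1: b·v=1.8×3.546=6.3828; √(2b)=1.8974; u=(6.3828+25.659)/1.8974=16.8875, w=(6.3828−25.659)/1.8974=-10.1594
k=2: b·v=1.8×(-0.262)=-0.4716; √(2b)=1.8974; u=(-0.4716+(-29.877))/1.8974=-15.9951, w=(-0.4716−(-29.877))/1.8974=15.4980
k=3: b·v=1.8×(-1.327)=-2.3886; √(2b)=1.8974; u=(-2.3886+17.831)/1.8974=8.1389, w=(-2.3886−17.831)/1.8974=-10.6567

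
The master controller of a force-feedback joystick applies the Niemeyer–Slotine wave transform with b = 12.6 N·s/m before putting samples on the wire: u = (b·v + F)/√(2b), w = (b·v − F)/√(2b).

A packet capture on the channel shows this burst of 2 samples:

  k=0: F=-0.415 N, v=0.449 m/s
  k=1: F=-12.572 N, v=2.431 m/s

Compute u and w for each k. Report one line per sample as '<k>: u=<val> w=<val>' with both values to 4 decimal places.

0: u=1.0443 w=1.2097
1: u=3.5974 w=8.6062

k=0: b·v=12.6×0.449=5.6574; √(2b)=5.0200; u=(5.6574+(-0.415))/5.0200=1.0443, w=(5.6574−(-0.415))/5.0200=1.2097
k=1: b·v=12.6×2.431=30.6306; √(2b)=5.0200; u=(30.6306+(-12.572))/5.0200=3.5974, w=(30.6306−(-12.572))/5.0200=8.6062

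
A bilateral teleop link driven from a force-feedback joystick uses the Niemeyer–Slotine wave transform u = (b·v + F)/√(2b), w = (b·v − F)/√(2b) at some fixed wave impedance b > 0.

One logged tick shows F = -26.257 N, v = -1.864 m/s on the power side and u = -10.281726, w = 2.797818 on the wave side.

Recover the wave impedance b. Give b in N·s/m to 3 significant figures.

u + w = -7.483908;  u + w = √(2b)·v, so √(2b) = -7.483908/(-1.864) = 4.014972.
b = (√(2b))²/2 = 16.120001/2 = 8.060000.
(Check via u − w = 2F/√(2b): u − w = -13.079544, 2F/√(2b) = -13.079543.)

b = 8.06 N·s/m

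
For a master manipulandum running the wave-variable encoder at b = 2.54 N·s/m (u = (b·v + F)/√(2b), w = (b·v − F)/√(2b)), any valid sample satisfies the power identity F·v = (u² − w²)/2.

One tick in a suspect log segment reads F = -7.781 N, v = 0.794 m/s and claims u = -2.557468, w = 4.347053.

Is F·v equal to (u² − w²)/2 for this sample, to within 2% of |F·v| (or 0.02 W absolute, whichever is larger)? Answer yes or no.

yes

F·v = (-7.781)×0.794 = -6.178114 W.
(u² − w²)/2 = (6.540643 − 18.896870)/2 = -6.178114 W.
|Δ| = 0.000000;  2% of max(1, |F·v|) = 0.123562.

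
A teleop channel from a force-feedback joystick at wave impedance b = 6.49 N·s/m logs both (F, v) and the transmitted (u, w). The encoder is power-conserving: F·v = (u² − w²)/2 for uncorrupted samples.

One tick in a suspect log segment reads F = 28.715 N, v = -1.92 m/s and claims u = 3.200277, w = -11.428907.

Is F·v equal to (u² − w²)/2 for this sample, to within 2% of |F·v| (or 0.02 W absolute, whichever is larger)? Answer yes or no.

no

F·v = 28.715×(-1.92) = -55.132800 W.
(u² − w²)/2 = (10.241773 − 130.619915)/2 = -60.189071 W.
|Δ| = 5.056271;  2% of max(1, |F·v|) = 1.102656.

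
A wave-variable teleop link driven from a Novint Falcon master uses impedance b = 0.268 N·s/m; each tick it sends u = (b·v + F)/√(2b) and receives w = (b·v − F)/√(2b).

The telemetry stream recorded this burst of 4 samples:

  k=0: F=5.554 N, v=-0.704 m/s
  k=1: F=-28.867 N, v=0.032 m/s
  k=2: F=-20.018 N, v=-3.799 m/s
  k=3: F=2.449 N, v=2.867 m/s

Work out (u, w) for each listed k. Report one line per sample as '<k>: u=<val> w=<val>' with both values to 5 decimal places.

k=0: b·v=0.268×(-0.704)=-0.18867; √(2b)=0.73212; u=(-0.18867+5.554)/0.73212=7.32848, w=(-0.18867−5.554)/0.73212=-7.84389
k=1: b·v=0.268×0.032=0.00858; √(2b)=0.73212; u=(0.00858+(-28.867))/0.73212=-39.41760, w=(0.00858−(-28.867))/0.73212=39.44103
k=2: b·v=0.268×(-3.799)=-1.01813; √(2b)=0.73212; u=(-1.01813+(-20.018))/0.73212=-28.73317, w=(-1.01813−(-20.018))/0.73212=25.95184
k=3: b·v=0.268×2.867=0.76836; √(2b)=0.73212; u=(0.76836+2.449)/0.73212=4.39457, w=(0.76836−2.449)/0.73212=-2.29558

0: u=7.32848 w=-7.84389
1: u=-39.41760 w=39.44103
2: u=-28.73317 w=25.95184
3: u=4.39457 w=-2.29558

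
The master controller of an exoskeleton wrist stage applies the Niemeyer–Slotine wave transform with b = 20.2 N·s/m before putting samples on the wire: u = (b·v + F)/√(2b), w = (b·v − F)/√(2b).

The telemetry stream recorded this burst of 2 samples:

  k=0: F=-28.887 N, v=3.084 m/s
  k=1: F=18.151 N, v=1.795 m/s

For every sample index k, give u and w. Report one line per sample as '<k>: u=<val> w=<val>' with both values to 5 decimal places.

0: u=5.25634 w=14.34587
1: u=8.56028 w=2.84892

k=0: b·v=20.2×3.084=62.29680; √(2b)=6.35610; u=(62.29680+(-28.887))/6.35610=5.25634, w=(62.29680−(-28.887))/6.35610=14.34587
k=1: b·v=20.2×1.795=36.25900; √(2b)=6.35610; u=(36.25900+18.151)/6.35610=8.56028, w=(36.25900−18.151)/6.35610=2.84892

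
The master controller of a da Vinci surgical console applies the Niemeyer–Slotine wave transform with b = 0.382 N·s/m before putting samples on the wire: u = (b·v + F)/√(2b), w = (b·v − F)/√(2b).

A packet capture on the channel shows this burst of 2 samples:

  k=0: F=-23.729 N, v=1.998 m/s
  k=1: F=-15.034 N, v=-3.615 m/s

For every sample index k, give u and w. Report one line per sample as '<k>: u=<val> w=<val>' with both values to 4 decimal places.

k=0: b·v=0.382×1.998=0.7632; √(2b)=0.8741; u=(0.7632+(-23.729))/0.8741=-26.2745, w=(0.7632−(-23.729))/0.8741=28.0209
k=1: b·v=0.382×(-3.615)=-1.3809; √(2b)=0.8741; u=(-1.3809+(-15.034))/0.8741=-18.7799, w=(-1.3809−(-15.034))/0.8741=15.6201

0: u=-26.2745 w=28.0209
1: u=-18.7799 w=15.6201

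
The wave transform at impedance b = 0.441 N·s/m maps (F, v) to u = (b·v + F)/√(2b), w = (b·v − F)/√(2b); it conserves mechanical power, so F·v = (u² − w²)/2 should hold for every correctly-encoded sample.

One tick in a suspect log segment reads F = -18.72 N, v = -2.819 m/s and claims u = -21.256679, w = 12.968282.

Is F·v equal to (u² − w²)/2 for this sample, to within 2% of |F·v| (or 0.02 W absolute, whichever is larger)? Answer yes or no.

no

F·v = (-18.72)×(-2.819) = 52.771680 W.
(u² − w²)/2 = (451.846402 − 168.176338)/2 = 141.835032 W.
|Δ| = 89.063352;  2% of max(1, |F·v|) = 1.055434.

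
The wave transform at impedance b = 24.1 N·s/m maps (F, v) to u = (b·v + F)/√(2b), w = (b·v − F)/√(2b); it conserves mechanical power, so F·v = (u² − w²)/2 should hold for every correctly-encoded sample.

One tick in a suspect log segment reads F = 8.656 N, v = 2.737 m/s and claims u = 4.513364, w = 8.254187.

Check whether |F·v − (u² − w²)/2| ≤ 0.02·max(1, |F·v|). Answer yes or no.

no

F·v = 8.656×2.737 = 23.691472 W.
(u² − w²)/2 = (20.370455 − 68.131603)/2 = -23.880574 W.
|Δ| = 47.572046;  2% of max(1, |F·v|) = 0.473829.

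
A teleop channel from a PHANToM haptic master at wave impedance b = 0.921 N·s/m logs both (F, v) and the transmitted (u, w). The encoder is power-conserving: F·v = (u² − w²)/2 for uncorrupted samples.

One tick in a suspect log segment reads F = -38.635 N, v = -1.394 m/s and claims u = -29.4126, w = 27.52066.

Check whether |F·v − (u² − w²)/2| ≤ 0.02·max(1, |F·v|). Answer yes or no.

yes

F·v = (-38.635)×(-1.394) = 53.8572 W.
(u² − w²)/2 = (865.1010 − 757.3867)/2 = 53.8572 W.
|Δ| = 0.0000;  2% of max(1, |F·v|) = 1.0771.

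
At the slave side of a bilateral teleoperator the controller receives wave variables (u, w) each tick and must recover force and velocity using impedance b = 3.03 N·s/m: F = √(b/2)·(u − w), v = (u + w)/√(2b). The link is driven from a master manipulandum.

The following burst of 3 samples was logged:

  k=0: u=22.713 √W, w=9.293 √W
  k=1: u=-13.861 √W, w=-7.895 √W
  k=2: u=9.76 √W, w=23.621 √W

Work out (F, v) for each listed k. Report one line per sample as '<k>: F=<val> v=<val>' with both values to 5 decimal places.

k=0: u−w=13.42000, u+w=32.00600; √(b/2)=1.23085, √(2b)=2.46171; F=1.23085×13.42=16.51805, v=32.00600/2.46171=13.00155
k=1: u−w=-5.96600, u+w=-21.75600; √(b/2)=1.23085, √(2b)=2.46171; F=1.23085×(-5.966)=-7.34327, v=-21.75600/2.46171=-8.83777
k=2: u−w=-13.86100, u+w=33.38100; √(b/2)=1.23085, √(2b)=2.46171; F=1.23085×(-13.861)=-17.06086, v=33.38100/2.46171=13.56010

0: F=16.51805 v=13.00155
1: F=-7.34327 v=-8.83777
2: F=-17.06086 v=13.56010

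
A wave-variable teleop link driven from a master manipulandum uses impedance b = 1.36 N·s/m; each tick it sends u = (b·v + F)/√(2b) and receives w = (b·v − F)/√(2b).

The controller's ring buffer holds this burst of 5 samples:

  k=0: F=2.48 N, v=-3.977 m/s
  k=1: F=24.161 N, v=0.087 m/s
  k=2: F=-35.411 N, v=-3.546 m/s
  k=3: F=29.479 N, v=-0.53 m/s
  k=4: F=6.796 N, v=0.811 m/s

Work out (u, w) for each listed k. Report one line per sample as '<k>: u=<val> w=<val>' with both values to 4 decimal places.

k=0: b·v=1.36×(-3.977)=-5.4087; √(2b)=1.6492; u=(-5.4087+2.48)/1.6492=-1.7758, w=(-5.4087−2.48)/1.6492=-4.7832
k=1: b·v=1.36×0.087=0.1183; √(2b)=1.6492; u=(0.1183+24.161)/1.6492=14.7215, w=(0.1183−24.161)/1.6492=-14.5780
k=2: b·v=1.36×(-3.546)=-4.8226; √(2b)=1.6492; u=(-4.8226+(-35.411))/1.6492=-24.3952, w=(-4.8226−(-35.411))/1.6492=18.5470
k=3: b·v=1.36×(-0.53)=-0.7208; √(2b)=1.6492; u=(-0.7208+29.479)/1.6492=17.4372, w=(-0.7208−29.479)/1.6492=-18.3113
k=4: b·v=1.36×0.811=1.1030; √(2b)=1.6492; u=(1.1030+6.796)/1.6492=4.7894, w=(1.1030−6.796)/1.6492=-3.4519

0: u=-1.7758 w=-4.7832
1: u=14.7215 w=-14.5780
2: u=-24.3952 w=18.5470
3: u=17.4372 w=-18.3113
4: u=4.7894 w=-3.4519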